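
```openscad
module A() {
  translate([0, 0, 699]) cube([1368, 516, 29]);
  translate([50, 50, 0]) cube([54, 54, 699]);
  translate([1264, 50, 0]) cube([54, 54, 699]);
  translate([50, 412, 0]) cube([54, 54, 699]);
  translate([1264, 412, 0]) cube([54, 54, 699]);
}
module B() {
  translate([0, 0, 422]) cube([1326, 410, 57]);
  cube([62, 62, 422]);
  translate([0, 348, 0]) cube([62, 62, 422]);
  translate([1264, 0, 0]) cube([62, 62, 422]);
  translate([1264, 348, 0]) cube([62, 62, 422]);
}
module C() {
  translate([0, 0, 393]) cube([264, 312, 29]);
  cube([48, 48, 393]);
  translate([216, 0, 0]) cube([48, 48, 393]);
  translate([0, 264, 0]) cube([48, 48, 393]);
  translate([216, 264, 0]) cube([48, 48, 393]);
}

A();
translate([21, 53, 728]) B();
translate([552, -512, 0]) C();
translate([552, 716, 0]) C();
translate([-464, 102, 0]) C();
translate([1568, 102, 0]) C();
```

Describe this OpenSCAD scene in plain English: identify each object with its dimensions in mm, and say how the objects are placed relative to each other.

A is a table: top 1368 mm (x) × 516 mm (y), 29 mm thick, upper face at z = 728 mm, on four 54×54 mm square legs, each inset 50 mm from the nearest pair of top edges, running from z = 0 to the bottom of the top.

B is a bench: a 1326×410 mm seat slab, 57 mm thick, top at z = 479 mm, on four 62×62 mm square legs flush with the seat corners and standing on z = 0.

C is a simple wooden stool: a rectangular seat 264 mm (x) by 312 mm (y), 29 mm thick, top face at z = 422 mm, on four square legs, each 48×48 mm in cross-section. The legs rest on z = 0, each flush with a corner of the seat.

The bench is on top of the table, centred. Four stools sit around the table at the −y, +y, −x, +x sides.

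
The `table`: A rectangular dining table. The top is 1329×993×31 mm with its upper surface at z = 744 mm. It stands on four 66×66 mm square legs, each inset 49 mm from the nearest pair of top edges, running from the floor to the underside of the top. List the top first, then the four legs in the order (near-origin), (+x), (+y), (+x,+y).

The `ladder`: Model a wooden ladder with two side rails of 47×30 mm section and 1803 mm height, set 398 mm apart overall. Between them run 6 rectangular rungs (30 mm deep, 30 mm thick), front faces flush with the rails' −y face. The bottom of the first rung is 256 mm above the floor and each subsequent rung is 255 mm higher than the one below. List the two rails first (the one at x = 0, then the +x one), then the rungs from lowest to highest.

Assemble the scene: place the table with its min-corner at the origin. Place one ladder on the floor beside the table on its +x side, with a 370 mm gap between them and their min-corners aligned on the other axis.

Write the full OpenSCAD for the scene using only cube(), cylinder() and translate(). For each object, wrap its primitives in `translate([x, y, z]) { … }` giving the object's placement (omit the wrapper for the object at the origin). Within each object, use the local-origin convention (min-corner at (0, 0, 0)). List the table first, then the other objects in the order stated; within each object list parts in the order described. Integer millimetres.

translate([0, 0, 713]) cube([1329, 993, 31]);
translate([49, 49, 0]) cube([66, 66, 713]);
translate([1214, 49, 0]) cube([66, 66, 713]);
translate([49, 878, 0]) cube([66, 66, 713]);
translate([1214, 878, 0]) cube([66, 66, 713]);
translate([1699, 0, 0]) {
  cube([47, 30, 1803]);
  translate([351, 0, 0]) cube([47, 30, 1803]);
  translate([47, 0, 256]) cube([304, 30, 30]);
  translate([47, 0, 511]) cube([304, 30, 30]);
  translate([47, 0, 766]) cube([304, 30, 30]);
  translate([47, 0, 1021]) cube([304, 30, 30]);
  translate([47, 0, 1276]) cube([304, 30, 30]);
  translate([47, 0, 1531]) cube([304, 30, 30]);
}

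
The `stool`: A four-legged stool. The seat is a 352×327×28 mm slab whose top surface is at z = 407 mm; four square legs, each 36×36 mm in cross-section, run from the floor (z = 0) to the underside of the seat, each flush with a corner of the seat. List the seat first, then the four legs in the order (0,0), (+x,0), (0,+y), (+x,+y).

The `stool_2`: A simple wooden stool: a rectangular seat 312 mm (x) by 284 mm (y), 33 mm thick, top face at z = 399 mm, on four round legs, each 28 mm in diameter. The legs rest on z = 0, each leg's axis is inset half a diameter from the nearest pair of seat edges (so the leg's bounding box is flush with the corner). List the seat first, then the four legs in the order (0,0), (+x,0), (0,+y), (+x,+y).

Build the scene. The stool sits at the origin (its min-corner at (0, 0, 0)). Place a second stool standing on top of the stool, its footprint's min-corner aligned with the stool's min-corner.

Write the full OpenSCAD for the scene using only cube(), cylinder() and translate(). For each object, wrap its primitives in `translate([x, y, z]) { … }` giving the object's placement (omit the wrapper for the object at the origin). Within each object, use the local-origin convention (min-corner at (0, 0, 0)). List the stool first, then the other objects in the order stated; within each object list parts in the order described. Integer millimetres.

translate([0, 0, 379]) cube([352, 327, 28]);
cube([36, 36, 379]);
translate([316, 0, 0]) cube([36, 36, 379]);
translate([0, 291, 0]) cube([36, 36, 379]);
translate([316, 291, 0]) cube([36, 36, 379]);
translate([0, 0, 407]) {
  translate([0, 0, 366]) cube([312, 284, 33]);
  translate([14, 14, 0]) cylinder(h = 366, r = 14);
  translate([298, 14, 0]) cylinder(h = 366, r = 14);
  translate([14, 270, 0]) cylinder(h = 366, r = 14);
  translate([298, 270, 0]) cylinder(h = 366, r = 14);
}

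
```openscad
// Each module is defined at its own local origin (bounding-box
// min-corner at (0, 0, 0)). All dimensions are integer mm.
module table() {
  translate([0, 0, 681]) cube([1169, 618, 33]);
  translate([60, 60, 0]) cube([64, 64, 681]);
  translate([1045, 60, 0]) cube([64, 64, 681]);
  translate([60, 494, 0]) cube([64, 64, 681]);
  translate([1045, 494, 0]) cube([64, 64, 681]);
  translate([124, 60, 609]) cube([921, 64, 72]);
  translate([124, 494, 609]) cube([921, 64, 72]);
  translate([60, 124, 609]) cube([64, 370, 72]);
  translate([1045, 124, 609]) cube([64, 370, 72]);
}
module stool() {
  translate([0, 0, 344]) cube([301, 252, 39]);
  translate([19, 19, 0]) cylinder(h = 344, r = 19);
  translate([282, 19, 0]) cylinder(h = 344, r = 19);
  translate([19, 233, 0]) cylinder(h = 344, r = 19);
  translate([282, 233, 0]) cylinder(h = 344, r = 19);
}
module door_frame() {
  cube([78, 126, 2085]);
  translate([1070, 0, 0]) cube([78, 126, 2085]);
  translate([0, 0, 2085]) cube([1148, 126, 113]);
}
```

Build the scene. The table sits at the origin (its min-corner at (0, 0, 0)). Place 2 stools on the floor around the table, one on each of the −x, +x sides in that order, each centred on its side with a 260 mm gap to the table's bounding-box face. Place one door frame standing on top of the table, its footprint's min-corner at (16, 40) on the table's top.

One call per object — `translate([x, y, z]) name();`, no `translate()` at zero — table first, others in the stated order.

table();
translate([-561, 183, 0]) stool();
translate([1429, 183, 0]) stool();
translate([16, 40, 714]) door_frame();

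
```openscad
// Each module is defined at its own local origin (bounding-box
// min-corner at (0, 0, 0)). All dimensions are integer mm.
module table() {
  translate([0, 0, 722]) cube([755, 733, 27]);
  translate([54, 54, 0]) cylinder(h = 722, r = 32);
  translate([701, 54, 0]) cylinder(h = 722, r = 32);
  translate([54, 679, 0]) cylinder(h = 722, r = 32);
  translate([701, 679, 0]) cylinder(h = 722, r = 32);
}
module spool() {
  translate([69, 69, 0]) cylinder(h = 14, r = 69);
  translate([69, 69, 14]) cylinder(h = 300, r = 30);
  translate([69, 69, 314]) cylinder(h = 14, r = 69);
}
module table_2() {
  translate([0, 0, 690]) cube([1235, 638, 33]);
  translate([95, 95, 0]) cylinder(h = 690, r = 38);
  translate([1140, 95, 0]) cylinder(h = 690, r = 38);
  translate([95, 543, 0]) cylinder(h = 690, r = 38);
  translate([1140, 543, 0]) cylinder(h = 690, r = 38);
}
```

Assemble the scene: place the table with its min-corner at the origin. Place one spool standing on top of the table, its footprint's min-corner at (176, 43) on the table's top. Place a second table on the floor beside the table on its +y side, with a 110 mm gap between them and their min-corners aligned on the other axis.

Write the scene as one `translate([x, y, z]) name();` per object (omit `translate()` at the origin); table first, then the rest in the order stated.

table();
translate([176, 43, 749]) spool();
translate([0, 843, 0]) table_2();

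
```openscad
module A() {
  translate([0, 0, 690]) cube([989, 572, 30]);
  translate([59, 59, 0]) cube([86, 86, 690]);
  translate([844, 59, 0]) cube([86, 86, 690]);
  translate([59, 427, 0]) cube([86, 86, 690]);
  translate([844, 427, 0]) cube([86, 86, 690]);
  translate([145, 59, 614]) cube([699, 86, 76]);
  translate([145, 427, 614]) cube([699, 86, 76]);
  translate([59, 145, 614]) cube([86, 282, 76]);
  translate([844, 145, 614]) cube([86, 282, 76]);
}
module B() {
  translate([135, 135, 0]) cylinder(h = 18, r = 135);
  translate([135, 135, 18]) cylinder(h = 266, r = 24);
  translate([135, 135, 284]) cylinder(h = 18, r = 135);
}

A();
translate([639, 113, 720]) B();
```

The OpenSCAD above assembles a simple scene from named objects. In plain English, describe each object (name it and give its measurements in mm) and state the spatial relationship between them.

A is a rectangular dining table. The top is 989×572×30 mm with its upper surface at z = 720 mm. It stands on four 86×86 mm square legs, each inset 59 mm from the nearest pair of top edges, running from the floor to the underside of the top. Four apron rails, 86 mm thick and 76 mm tall, run between adjacent legs with their top edges flush with the underside of the top and their outer faces flush with the legs' outer faces.

B is a spool: two coaxial disc flanges of radius 135 mm and thickness 18 mm, joined by a core cylinder of radius 24 mm and height 266 mm. The lower flange rests on z = 0 and the three cylinders share a vertical axis.

The spool is on top of the table.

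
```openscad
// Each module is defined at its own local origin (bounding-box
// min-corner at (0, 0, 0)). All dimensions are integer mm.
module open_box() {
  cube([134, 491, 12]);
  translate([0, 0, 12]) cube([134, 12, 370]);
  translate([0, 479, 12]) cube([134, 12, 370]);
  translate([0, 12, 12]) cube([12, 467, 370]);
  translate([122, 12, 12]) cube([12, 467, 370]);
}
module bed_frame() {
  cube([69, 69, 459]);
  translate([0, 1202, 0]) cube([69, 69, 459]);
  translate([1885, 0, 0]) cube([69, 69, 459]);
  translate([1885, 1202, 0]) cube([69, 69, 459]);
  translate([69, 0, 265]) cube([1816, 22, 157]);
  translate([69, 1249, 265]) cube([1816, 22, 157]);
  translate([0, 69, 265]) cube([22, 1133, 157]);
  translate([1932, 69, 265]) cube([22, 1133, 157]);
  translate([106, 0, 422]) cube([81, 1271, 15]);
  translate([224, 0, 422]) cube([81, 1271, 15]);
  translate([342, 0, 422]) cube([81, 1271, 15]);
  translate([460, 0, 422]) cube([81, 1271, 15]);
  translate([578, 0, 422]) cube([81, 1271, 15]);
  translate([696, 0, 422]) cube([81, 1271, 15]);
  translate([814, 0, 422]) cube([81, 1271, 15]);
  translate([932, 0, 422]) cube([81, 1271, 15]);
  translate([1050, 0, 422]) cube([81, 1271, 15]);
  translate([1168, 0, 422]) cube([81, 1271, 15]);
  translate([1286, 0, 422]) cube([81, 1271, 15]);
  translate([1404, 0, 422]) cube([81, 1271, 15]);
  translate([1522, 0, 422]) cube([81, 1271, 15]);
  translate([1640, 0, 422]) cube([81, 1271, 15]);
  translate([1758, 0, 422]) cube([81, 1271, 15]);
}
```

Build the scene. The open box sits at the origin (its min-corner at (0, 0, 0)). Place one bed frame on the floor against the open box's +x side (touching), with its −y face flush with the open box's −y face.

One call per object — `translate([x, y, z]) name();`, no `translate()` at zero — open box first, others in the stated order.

open_box();
translate([134, 0, 0]) bed_frame();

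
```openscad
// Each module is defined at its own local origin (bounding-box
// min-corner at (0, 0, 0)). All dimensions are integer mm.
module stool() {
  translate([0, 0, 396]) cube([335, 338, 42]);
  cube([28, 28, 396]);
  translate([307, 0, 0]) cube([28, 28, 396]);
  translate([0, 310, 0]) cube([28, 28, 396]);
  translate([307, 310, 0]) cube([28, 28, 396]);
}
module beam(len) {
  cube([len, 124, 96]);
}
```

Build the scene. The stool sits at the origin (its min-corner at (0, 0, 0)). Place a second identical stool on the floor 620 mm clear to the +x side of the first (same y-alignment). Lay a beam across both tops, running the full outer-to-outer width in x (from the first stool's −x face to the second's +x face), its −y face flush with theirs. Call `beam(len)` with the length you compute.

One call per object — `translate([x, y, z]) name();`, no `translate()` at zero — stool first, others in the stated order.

stool();
translate([955, 0, 0]) stool();
translate([0, 0, 438]) beam(1290);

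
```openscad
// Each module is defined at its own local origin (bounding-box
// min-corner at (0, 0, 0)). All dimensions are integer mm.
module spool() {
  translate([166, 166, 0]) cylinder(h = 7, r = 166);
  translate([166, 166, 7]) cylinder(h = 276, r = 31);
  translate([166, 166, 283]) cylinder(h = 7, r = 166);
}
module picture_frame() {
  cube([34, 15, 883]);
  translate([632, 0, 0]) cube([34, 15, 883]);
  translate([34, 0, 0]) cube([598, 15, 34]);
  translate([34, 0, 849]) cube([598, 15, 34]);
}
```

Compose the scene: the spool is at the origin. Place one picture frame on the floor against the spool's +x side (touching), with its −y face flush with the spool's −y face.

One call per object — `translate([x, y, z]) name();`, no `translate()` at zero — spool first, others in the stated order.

spool();
translate([332, 0, 0]) picture_frame();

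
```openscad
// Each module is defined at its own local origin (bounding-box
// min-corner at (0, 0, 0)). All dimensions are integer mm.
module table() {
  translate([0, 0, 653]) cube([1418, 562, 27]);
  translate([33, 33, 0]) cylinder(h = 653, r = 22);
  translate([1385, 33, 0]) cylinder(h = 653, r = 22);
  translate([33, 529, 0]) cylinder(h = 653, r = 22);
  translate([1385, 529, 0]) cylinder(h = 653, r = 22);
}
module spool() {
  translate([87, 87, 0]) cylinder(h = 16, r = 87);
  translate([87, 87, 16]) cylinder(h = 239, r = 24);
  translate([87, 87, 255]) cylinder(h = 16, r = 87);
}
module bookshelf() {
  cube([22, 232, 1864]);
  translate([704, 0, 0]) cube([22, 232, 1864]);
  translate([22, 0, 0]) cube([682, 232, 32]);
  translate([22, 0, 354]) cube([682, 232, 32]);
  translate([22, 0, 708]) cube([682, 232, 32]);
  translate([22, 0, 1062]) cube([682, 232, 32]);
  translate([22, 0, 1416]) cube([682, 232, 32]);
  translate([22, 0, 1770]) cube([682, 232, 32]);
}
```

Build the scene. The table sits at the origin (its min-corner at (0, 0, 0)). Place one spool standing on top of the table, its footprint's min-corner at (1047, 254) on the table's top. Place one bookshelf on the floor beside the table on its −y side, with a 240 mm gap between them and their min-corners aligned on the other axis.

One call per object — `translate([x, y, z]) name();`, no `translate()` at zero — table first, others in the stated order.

table();
translate([1047, 254, 680]) spool();
translate([0, -472, 0]) bookshelf();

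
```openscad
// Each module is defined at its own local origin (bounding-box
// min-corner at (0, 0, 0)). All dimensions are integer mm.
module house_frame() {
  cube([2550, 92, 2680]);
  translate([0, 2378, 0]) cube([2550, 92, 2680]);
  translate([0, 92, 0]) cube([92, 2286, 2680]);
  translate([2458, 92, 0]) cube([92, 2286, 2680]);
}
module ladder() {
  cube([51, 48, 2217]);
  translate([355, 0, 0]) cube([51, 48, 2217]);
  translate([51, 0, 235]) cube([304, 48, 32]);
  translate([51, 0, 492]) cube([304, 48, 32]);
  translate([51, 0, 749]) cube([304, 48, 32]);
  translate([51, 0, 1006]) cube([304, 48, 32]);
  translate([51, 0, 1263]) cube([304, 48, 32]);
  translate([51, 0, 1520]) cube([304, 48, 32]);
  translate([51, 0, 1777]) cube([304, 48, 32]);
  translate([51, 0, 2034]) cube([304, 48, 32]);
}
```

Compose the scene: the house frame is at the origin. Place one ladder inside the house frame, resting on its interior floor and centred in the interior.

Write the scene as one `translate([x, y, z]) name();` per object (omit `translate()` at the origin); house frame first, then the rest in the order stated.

house_frame();
translate([1072, 1211, 0]) ladder();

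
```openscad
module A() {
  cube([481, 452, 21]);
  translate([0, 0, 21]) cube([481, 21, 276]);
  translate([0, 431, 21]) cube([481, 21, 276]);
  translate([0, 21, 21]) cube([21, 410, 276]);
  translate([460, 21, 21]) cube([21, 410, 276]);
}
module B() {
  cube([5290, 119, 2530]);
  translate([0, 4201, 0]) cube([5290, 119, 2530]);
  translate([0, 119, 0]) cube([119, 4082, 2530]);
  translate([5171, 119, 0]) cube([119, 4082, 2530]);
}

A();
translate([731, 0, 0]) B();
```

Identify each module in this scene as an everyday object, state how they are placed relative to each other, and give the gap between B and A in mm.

The house frame's nearest face is 250 mm from the open box's +x face.

A is an open box. B is a house frame. The house frame is on the floor beside the open box on its +x side. The gap between the house frame and the open box is 250 mm.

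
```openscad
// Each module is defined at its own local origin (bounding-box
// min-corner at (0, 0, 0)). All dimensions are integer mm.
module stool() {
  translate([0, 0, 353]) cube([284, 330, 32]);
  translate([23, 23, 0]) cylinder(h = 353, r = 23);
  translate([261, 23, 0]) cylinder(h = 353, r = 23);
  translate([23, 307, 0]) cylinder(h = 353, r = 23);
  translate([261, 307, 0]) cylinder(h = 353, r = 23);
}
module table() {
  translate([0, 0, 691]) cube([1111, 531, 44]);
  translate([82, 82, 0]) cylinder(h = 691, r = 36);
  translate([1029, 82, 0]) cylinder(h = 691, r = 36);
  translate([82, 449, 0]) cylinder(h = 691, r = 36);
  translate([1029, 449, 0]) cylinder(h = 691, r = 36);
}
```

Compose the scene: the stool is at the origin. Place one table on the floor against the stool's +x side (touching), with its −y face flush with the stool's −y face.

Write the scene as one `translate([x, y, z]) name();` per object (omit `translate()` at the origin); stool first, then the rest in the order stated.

stool();
translate([284, 0, 0]) table();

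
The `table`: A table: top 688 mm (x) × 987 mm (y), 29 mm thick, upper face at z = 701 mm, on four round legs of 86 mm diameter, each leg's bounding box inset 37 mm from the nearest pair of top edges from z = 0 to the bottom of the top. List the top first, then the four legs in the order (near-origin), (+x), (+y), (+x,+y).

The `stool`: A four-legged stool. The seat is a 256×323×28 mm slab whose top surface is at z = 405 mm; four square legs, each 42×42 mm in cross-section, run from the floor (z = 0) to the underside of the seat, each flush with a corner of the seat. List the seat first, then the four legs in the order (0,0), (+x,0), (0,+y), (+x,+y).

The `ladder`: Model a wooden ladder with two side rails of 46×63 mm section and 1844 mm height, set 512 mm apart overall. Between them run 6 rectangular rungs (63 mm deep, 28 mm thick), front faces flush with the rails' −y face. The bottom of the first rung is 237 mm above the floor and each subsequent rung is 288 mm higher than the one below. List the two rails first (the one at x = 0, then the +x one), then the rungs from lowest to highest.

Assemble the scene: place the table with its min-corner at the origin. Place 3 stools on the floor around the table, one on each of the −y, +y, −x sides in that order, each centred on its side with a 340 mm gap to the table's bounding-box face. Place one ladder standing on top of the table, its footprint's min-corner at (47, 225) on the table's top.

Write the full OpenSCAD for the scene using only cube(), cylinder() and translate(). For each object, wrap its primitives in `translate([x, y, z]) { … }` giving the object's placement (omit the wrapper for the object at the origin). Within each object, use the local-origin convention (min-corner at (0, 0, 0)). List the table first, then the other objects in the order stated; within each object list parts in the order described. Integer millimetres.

translate([0, 0, 672]) cube([688, 987, 29]);
translate([80, 80, 0]) cylinder(h = 672, r = 43);
translate([608, 80, 0]) cylinder(h = 672, r = 43);
translate([80, 907, 0]) cylinder(h = 672, r = 43);
translate([608, 907, 0]) cylinder(h = 672, r = 43);
translate([216, -663, 0]) {
  translate([0, 0, 377]) cube([256, 323, 28]);
  cube([42, 42, 377]);
  translate([214, 0, 0]) cube([42, 42, 377]);
  translate([0, 281, 0]) cube([42, 42, 377]);
  translate([214, 281, 0]) cube([42, 42, 377]);
}
translate([216, 1327, 0]) {
  translate([0, 0, 377]) cube([256, 323, 28]);
  cube([42, 42, 377]);
  translate([214, 0, 0]) cube([42, 42, 377]);
  translate([0, 281, 0]) cube([42, 42, 377]);
  translate([214, 281, 0]) cube([42, 42, 377]);
}
translate([-596, 332, 0]) {
  translate([0, 0, 377]) cube([256, 323, 28]);
  cube([42, 42, 377]);
  translate([214, 0, 0]) cube([42, 42, 377]);
  translate([0, 281, 0]) cube([42, 42, 377]);
  translate([214, 281, 0]) cube([42, 42, 377]);
}
translate([47, 225, 701]) {
  cube([46, 63, 1844]);
  translate([466, 0, 0]) cube([46, 63, 1844]);
  translate([46, 0, 237]) cube([420, 63, 28]);
  translate([46, 0, 525]) cube([420, 63, 28]);
  translate([46, 0, 813]) cube([420, 63, 28]);
  translate([46, 0, 1101]) cube([420, 63, 28]);
  translate([46, 0, 1389]) cube([420, 63, 28]);
  translate([46, 0, 1677]) cube([420, 63, 28]);
}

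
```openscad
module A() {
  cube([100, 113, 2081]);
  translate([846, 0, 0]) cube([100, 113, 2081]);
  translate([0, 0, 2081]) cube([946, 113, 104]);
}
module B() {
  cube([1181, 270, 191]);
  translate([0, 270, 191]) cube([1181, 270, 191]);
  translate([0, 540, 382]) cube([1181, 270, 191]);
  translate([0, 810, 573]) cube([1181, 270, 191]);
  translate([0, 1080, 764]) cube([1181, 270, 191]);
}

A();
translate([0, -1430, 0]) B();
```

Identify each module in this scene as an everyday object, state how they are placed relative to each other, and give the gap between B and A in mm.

The staircase's nearest face is 80 mm from the door frame's −y face.

A is a door frame. B is a staircase. The staircase is on the floor beside the door frame on its −y side. The gap between the staircase and the door frame is 80 mm.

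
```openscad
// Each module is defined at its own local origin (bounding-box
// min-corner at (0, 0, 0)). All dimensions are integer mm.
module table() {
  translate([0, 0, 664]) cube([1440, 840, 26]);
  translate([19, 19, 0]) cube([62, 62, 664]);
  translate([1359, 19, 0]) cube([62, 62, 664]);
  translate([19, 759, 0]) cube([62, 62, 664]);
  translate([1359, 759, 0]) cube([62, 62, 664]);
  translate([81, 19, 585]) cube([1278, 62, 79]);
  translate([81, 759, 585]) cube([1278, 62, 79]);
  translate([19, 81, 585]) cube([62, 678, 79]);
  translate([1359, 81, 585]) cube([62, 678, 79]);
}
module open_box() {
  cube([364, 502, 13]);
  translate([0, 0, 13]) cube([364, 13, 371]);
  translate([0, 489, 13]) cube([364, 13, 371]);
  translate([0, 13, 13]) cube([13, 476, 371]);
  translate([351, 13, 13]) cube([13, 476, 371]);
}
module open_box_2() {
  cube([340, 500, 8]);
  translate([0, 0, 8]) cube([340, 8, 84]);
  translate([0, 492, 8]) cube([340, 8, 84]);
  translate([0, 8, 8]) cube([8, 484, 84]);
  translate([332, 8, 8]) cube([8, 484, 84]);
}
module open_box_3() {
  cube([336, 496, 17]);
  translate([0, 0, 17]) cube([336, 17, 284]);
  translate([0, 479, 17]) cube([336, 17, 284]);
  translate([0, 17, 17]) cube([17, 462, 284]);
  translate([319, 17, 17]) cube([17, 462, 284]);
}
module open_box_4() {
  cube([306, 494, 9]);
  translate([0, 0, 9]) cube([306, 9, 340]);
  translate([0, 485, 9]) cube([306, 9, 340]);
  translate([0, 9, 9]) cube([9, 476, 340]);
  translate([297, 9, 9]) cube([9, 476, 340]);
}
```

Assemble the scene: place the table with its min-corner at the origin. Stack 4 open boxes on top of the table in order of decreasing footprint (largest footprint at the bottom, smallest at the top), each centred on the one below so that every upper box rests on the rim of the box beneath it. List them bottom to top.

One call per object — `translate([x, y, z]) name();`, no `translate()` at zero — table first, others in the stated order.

table();
translate([538, 169, 690]) open_box();
translate([550, 170, 1074]) open_box_2();
translate([552, 172, 1166]) open_box_3();
translate([567, 173, 1467]) open_box_4();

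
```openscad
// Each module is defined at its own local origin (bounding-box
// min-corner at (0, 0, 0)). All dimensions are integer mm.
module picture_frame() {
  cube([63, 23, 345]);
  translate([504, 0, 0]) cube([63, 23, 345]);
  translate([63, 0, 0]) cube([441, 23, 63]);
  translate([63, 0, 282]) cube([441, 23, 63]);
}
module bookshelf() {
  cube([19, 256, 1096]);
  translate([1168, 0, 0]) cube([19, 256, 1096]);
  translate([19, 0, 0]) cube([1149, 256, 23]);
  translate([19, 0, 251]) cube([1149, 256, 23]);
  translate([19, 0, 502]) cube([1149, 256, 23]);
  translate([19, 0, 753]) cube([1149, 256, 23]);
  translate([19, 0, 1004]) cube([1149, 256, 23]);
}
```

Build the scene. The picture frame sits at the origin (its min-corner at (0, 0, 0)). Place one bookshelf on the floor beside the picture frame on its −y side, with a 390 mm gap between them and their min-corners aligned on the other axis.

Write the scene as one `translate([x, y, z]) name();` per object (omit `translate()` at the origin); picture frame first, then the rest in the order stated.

picture_frame();
translate([0, -646, 0]) bookshelf();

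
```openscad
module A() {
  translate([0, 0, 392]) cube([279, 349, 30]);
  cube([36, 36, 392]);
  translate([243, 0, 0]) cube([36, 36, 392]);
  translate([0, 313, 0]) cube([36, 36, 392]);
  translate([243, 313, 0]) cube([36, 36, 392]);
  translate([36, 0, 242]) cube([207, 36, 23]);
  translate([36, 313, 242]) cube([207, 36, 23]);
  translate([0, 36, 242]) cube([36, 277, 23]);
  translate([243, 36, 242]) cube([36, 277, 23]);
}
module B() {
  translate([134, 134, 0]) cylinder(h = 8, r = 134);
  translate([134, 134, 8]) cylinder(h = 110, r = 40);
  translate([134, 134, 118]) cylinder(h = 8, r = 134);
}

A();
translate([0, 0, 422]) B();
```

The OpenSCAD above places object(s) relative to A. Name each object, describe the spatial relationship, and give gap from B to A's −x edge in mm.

The spool's min-x is at 0; the stool's min-x is 0; gap = 0 mm.

A is a stool. B is a spool. The spool is on top of the stool. The gap from the spool to the stool's −x edge is 0 mm.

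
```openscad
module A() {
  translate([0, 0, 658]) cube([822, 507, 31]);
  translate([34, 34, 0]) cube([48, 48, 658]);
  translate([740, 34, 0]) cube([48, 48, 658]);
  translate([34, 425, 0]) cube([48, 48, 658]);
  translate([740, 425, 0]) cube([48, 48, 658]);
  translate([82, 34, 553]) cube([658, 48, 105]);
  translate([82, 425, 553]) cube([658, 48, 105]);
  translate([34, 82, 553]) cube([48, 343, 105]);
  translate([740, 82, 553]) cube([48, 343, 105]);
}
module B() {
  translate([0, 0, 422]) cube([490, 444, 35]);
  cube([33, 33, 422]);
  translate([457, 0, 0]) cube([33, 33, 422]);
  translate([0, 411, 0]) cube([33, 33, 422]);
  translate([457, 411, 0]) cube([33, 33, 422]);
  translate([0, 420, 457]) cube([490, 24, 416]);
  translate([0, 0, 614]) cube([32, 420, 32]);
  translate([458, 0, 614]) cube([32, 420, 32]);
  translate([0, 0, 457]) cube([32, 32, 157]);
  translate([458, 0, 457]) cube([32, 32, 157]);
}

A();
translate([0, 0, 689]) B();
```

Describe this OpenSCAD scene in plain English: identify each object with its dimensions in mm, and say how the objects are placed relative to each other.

A is a rectangular dining table. The top is 822×507×31 mm with its upper surface at z = 689 mm. It stands on four 48×48 mm square legs, each inset 34 mm from the nearest pair of top edges, running from the floor to the underside of the top. Four apron rails, 48 mm thick and 105 mm tall, run between adjacent legs with their top edges flush with the underside of the top and their outer faces flush with the legs' outer faces.

B is a chair: 490×444 mm seat, 35 mm thick, top at z = 457 mm, on four 33 mm square corner legs flush with the seat edges. A 24 mm thick backrest slab spans the full seat width, extending 416 mm above the seat top, its back face flush with the seat's +y edge. Two armrests of 32×32 mm section run along each side from the seat's front edge to the front of the backrest, top faces 189 mm above the seat top and outer faces flush with the seat's x-edges; a 32×32 mm post under the front of each armrest stands on the seat at the front corner.

The chair is on top of the table.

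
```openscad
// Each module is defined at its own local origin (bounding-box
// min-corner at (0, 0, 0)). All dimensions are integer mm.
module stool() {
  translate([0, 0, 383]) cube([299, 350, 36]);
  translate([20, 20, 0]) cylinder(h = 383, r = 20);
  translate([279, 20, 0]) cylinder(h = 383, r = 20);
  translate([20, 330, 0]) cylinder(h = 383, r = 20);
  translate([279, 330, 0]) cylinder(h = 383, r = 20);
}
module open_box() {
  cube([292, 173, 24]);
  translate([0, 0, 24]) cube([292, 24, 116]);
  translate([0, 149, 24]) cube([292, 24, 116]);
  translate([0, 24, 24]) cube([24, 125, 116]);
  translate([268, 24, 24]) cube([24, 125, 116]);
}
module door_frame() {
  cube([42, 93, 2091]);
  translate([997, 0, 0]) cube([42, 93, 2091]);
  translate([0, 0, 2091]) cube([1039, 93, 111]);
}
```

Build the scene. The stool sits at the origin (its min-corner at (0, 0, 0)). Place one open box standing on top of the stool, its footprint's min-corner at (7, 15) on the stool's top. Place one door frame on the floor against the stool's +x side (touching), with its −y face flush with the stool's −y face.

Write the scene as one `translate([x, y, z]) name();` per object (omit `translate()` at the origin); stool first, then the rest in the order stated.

stool();
translate([7, 15, 419]) open_box();
translate([299, 0, 0]) door_frame();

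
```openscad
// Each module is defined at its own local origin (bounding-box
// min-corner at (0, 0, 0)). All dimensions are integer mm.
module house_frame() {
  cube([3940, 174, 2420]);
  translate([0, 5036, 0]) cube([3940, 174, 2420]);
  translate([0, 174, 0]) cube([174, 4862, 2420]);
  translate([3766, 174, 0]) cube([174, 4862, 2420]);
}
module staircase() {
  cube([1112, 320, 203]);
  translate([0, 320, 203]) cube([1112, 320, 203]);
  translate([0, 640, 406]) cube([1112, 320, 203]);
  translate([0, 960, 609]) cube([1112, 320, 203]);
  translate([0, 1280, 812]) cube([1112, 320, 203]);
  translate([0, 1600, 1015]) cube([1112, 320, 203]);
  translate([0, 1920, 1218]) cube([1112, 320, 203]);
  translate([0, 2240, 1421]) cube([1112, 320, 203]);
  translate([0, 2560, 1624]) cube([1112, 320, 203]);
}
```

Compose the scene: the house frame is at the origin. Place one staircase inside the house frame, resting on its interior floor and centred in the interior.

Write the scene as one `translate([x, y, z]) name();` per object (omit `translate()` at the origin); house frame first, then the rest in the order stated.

house_frame();
translate([1414, 1165, 0]) staircase();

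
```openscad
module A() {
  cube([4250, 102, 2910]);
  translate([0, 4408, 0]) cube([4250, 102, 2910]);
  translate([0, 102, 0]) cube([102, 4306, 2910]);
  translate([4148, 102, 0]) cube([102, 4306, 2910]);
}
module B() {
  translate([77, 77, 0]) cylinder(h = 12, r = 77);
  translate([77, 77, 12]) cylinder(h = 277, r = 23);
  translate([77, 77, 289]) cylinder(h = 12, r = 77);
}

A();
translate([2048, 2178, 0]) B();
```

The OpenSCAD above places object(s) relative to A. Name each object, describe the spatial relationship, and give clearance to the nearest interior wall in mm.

Clearances: x = 1946, y = 2076; minimum 1946 mm.

A is a house frame. B is a spool. The spool sits inside the house frame, centred. The clearance to the nearest interior wall is 1946 mm.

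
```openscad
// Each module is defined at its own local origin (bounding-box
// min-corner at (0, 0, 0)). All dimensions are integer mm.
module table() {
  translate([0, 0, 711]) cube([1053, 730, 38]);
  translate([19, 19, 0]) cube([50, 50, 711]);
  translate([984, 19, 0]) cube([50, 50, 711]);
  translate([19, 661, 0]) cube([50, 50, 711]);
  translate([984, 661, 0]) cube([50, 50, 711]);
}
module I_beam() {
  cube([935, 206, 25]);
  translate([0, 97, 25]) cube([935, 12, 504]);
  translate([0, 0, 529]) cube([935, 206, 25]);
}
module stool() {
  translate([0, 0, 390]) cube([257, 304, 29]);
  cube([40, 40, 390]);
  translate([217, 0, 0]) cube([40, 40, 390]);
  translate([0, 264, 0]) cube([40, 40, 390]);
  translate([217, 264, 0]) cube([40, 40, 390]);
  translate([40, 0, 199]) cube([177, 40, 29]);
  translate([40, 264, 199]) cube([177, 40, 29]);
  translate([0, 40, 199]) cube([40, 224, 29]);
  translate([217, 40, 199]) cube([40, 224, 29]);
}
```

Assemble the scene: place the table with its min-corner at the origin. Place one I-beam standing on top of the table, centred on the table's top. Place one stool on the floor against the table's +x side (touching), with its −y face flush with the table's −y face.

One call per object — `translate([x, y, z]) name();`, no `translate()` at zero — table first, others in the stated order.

table();
translate([59, 262, 749]) I_beam();
translate([1053, 0, 0]) stool();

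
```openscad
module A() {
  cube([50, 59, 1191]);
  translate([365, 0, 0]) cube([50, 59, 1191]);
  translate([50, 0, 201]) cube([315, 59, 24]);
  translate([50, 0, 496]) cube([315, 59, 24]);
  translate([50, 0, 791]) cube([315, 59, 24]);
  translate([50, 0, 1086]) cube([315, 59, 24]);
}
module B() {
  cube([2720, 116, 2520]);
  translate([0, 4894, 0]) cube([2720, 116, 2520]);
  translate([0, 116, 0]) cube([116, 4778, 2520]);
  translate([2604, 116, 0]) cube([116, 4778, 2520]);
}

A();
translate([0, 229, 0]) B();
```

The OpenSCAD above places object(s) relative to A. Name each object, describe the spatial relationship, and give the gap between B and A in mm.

The house frame's nearest face is 170 mm from the ladder's +y face.

A is a ladder. B is a house frame. The house frame is on the floor beside the ladder on its +y side. The gap between the house frame and the ladder is 170 mm.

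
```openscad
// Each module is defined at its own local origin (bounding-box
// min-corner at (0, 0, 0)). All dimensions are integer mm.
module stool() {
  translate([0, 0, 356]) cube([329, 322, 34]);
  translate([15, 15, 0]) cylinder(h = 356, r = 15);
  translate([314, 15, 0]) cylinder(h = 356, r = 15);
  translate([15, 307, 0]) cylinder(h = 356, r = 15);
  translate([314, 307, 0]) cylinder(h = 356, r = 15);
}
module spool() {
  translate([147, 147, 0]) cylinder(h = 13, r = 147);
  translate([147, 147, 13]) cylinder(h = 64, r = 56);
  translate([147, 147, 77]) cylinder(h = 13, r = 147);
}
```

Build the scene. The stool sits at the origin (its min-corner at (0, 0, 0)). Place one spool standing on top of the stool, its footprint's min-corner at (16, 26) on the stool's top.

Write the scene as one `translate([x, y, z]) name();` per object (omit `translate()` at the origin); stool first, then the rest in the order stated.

stool();
translate([16, 26, 390]) spool();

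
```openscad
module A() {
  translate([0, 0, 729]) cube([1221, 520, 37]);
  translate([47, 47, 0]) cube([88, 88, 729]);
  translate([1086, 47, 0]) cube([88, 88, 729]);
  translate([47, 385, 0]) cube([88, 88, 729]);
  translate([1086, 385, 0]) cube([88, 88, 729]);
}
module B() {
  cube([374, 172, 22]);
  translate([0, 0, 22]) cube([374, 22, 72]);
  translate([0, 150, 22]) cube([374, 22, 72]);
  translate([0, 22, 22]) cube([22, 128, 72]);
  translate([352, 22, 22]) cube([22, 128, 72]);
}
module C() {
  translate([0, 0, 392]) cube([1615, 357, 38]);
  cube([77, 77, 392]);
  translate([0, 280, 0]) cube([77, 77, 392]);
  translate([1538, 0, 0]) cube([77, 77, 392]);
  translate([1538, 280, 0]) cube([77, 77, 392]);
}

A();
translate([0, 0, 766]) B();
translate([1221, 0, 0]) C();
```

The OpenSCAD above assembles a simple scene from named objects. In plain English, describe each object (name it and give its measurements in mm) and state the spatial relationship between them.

A is a rectangular dining table. The top is 1221×520×37 mm with its upper surface at z = 766 mm. It stands on four 88×88 mm square legs, each inset 47 mm from the nearest pair of top edges, running from the floor to the underside of the top.

B is an open-topped rectangular box: outside dimensions 374×172×94 mm, with a uniform wall and base thickness of 22 mm. The base is a full 374×172 slab on the floor; four walls sit on top of the base. The front and back walls (the −y and +y sides) span the full width; the two side walls fit between them.

C is a bench: a 1615×357 mm seat slab, 38 mm thick, top at z = 430 mm, on four 77×77 mm square legs flush with the seat corners and standing on z = 0.

The open box is on top of the table. The bench is against the table's +x side, with their −y faces flush.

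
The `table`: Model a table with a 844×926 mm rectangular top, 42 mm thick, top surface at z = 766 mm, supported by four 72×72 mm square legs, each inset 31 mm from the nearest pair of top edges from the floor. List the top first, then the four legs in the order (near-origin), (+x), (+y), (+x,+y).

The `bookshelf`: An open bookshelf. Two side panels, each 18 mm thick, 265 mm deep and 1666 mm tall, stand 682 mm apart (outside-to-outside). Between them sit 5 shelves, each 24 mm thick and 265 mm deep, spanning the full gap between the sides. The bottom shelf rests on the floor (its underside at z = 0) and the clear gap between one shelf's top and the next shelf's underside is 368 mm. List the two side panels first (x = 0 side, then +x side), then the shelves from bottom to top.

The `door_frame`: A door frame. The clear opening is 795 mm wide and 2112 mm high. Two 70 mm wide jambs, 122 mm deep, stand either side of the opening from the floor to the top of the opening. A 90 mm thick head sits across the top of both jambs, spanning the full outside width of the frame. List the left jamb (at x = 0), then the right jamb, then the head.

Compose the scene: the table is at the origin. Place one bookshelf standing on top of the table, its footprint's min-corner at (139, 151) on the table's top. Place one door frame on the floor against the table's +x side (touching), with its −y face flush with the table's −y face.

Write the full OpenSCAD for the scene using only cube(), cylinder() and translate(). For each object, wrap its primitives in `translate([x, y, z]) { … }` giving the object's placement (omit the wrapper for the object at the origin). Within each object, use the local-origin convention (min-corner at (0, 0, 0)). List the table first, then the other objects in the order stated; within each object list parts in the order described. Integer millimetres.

translate([0, 0, 724]) cube([844, 926, 42]);
translate([31, 31, 0]) cube([72, 72, 724]);
translate([741, 31, 0]) cube([72, 72, 724]);
translate([31, 823, 0]) cube([72, 72, 724]);
translate([741, 823, 0]) cube([72, 72, 724]);
translate([139, 151, 766]) {
  cube([18, 265, 1666]);
  translate([664, 0, 0]) cube([18, 265, 1666]);
  translate([18, 0, 0]) cube([646, 265, 24]);
  translate([18, 0, 392]) cube([646, 265, 24]);
  translate([18, 0, 784]) cube([646, 265, 24]);
  translate([18, 0, 1176]) cube([646, 265, 24]);
  translate([18, 0, 1568]) cube([646, 265, 24]);
}
translate([844, 0, 0]) {
  cube([70, 122, 2112]);
  translate([865, 0, 0]) cube([70, 122, 2112]);
  translate([0, 0, 2112]) cube([935, 122, 90]);
}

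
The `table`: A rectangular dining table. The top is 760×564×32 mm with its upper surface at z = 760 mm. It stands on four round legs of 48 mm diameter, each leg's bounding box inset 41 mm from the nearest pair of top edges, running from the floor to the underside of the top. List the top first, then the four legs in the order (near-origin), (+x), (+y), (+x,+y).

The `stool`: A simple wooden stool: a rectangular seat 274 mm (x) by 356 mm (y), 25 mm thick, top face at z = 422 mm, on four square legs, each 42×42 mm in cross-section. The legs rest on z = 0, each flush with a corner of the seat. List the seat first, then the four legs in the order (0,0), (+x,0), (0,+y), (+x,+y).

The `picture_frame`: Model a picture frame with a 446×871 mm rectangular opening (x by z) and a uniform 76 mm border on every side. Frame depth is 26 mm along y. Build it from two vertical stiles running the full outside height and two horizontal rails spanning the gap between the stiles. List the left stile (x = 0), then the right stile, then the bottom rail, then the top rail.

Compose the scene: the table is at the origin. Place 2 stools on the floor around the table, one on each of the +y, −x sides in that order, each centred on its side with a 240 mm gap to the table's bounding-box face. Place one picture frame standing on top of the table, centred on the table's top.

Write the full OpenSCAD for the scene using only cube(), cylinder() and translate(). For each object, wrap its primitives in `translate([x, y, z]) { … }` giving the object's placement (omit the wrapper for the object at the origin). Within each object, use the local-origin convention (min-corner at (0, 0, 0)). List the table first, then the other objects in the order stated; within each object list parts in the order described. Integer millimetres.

translate([0, 0, 728]) cube([760, 564, 32]);
translate([65, 65, 0]) cylinder(h = 728, r = 24);
translate([695, 65, 0]) cylinder(h = 728, r = 24);
translate([65, 499, 0]) cylinder(h = 728, r = 24);
translate([695, 499, 0]) cylinder(h = 728, r = 24);
translate([243, 804, 0]) {
  translate([0, 0, 397]) cube([274, 356, 25]);
  cube([42, 42, 397]);
  translate([232, 0, 0]) cube([42, 42, 397]);
  translate([0, 314, 0]) cube([42, 42, 397]);
  translate([232, 314, 0]) cube([42, 42, 397]);
}
translate([-514, 104, 0]) {
  translate([0, 0, 397]) cube([274, 356, 25]);
  cube([42, 42, 397]);
  translate([232, 0, 0]) cube([42, 42, 397]);
  translate([0, 314, 0]) cube([42, 42, 397]);
  translate([232, 314, 0]) cube([42, 42, 397]);
}
translate([81, 269, 760]) {
  cube([76, 26, 1023]);
  translate([522, 0, 0]) cube([76, 26, 1023]);
  translate([76, 0, 0]) cube([446, 26, 76]);
  translate([76, 0, 947]) cube([446, 26, 76]);
}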